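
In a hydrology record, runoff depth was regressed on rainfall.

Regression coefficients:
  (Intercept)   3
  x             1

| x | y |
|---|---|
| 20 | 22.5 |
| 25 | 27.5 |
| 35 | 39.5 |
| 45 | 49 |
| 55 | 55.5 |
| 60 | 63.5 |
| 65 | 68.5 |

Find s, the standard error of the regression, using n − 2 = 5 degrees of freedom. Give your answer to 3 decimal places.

x=20: ŷ = 3 + 20 = 23; r = 22.5 − 23 = -0.5
x=25: ŷ = 3 + 25 = 28; r = 27.5 − 28 = -0.5
x=35: ŷ = 3 + 35 = 38; r = 39.5 − 38 = 1.5
x=45: ŷ = 3 + 45 = 48; r = 49 − 48 = 1
x=55: ŷ = 3 + 55 = 58; r = 55.5 − 58 = -2.5
x=60: ŷ = 3 + 60 = 63; r = 63.5 − 63 = 0.5
x=65: ŷ = 3 + 65 = 68; r = 68.5 − 68 = 0.5
SSE = 0.25 + 0.25 + 2.25 + 1 + 6.25 + 0.25 + 0.25 = 10.5
s = √(10.5/5) = √2.1 ≈ 1.449

s = 1.449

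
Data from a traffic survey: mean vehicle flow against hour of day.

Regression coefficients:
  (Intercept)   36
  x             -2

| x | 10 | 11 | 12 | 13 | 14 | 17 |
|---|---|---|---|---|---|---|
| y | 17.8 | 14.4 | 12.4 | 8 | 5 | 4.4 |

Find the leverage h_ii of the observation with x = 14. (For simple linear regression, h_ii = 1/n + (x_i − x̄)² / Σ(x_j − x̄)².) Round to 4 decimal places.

h = 0.2108

x̄ = (10 + 11 + 12 + 13 + 14 + 17)/6 = 12.8333
Σ(x − x̄)² = 8.02778 + 3.36111 + 0.694444 + 0.0277778 + 1.36111 + 17.3611 = 30.8333
h = 1/6 + (1.16667)²/30.8333 = 0.166667 + 0.0441441 = 0.2108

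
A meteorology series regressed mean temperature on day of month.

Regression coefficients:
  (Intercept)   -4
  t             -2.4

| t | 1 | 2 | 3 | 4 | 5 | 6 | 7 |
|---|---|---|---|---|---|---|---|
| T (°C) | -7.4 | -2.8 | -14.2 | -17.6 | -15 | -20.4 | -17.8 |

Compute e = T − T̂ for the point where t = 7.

e = 3

T̂ = -4 − 2.4·7 = -20.8
e = -17.8 − (-20.8) = 3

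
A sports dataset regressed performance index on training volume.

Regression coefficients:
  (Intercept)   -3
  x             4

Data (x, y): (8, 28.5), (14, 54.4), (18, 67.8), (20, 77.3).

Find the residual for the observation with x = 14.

e = 1.4

ŷ = -3 + 4·14 = 53
e = 54.4 − 53 = 1.4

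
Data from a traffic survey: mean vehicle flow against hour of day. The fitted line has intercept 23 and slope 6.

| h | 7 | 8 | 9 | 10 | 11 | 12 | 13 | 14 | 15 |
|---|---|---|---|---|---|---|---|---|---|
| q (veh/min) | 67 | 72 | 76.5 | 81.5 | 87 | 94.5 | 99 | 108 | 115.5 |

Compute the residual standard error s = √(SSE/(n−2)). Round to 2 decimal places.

s = 1.81

h=7: q̂ = 23 + 6·7 = 65; r = 67 − 65 = 2
h=8: q̂ = 23 + 6·8 = 71; r = 72 − 71 = 1
h=9: q̂ = 23 + 6·9 = 77; r = 76.5 − 77 = -0.5
h=10: q̂ = 23 + 6·10 = 83; r = 81.5 − 83 = -1.5
h=11: q̂ = 23 + 6·11 = 89; r = 87 − 89 = -2
h=12: q̂ = 23 + 6·12 = 95; r = 94.5 − 95 = -0.5
h=13: q̂ = 23 + 6·13 = 101; r = 99 − 101 = -2
h=14: q̂ = 23 + 6·14 = 107; r = 108 − 107 = 1
h=15: q̂ = 23 + 6·15 = 113; r = 115.5 − 113 = 2.5
SSE = 4 + 1 + 0.25 + 2.25 + 4 + 0.25 + 4 + 1 + 6.25 = 23
s = √(23/7) = √3.28571 ≈ 1.81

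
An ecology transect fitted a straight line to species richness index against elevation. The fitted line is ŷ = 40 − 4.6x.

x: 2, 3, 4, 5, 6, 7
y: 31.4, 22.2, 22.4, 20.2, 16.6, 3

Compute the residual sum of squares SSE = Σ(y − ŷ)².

SSE = 67.92

x=2: ŷ = 40 − 4.6·2 = 30.8; r = 31.4 − 30.8 = 0.6
x=3: ŷ = 40 − 4.6·3 = 26.2; r = 22.2 − 26.2 = -4
x=4: ŷ = 40 − 4.6·4 = 21.6; r = 22.4 − 21.6 = 0.8
x=5: ŷ = 40 − 4.6·5 = 17; r = 20.2 − 17 = 3.2
x=6: ŷ = 40 − 4.6·6 = 12.4; r = 16.6 − 12.4 = 4.2
x=7: ŷ = 40 − 4.6·7 = 7.8; r = 3 − 7.8 = -4.8
SSE = 0.36 + 16 + 0.64 + 10.24 + 17.64 + 23.04 = 67.92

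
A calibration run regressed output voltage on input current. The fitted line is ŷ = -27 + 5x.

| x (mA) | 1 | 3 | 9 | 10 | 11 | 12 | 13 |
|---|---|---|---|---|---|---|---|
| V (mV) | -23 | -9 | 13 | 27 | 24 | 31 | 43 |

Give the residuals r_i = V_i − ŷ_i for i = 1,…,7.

-1, 3, -5, 4, -4, -2, 5

x=1: ŷ = -27 + 5·1 = -22; r = -23 − (-22) = -1
x=3: ŷ = -27 + 5·3 = -12; r = -9 − (-12) = 3
x=9: ŷ = -27 + 5·9 = 18; r = 13 − 18 = -5
x=10: ŷ = -27 + 5·10 = 23; r = 27 − 23 = 4
x=11: ŷ = -27 + 5·11 = 28; r = 24 − 28 = -4
x=12: ŷ = -27 + 5·12 = 33; r = 31 − 33 = -2
x=13: ŷ = -27 + 5·13 = 38; r = 43 − 38 = 5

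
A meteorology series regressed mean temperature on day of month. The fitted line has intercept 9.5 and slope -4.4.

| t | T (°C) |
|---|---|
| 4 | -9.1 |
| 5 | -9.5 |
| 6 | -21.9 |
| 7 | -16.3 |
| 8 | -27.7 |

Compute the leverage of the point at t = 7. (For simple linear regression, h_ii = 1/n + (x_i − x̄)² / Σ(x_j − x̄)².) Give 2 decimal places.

t̄ = (4 + 5 + 6 + 7 + 8)/5 = 6
Σ(t − t̄)² = 4 + 1 + 0 + 1 + 4 = 10
h = 1/5 + (1)²/10 = 0.2 + 0.1 = 0.30

h = 0.30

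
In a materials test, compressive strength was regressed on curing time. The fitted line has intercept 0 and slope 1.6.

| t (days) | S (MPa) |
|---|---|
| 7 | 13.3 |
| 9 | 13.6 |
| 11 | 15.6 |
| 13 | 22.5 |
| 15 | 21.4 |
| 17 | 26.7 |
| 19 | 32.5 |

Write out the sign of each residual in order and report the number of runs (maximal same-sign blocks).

t=7: ŷ = 1.6·7 = 11.2; r = 13.3 − 11.2 = 2.1
t=9: ŷ = 1.6·9 = 14.4; r = 13.6 − 14.4 = -0.8
t=11: ŷ = 1.6·11 = 17.6; r = 15.6 − 17.6 = -2
t=13: ŷ = 1.6·13 = 20.8; r = 22.5 − 20.8 = 1.7
t=15: ŷ = 1.6·15 = 24; r = 21.4 − 24 = -2.6
t=17: ŷ = 1.6·17 = 27.2; r = 26.7 − 27.2 = -0.5
t=19: ŷ = 1.6·19 = 30.4; r = 32.5 − 30.4 = 2.1
Signs: + − − + − − +
Runs: +×1, −×2, +×1, −×2, +×1 → 5

5 runs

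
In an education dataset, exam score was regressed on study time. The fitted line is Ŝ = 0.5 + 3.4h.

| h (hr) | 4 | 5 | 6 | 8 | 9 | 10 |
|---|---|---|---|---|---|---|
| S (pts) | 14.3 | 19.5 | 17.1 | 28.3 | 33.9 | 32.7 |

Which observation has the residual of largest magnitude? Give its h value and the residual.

h = 6, e = -3.8

h=4: Ŝ = 0.5 + 3.4·4 = 14.1; e = 14.3 − 14.1 = 0.2
h=5: Ŝ = 0.5 + 3.4·5 = 17.5; e = 19.5 − 17.5 = 2
h=6: Ŝ = 0.5 + 3.4·6 = 20.9; e = 17.1 − 20.9 = -3.8
h=8: Ŝ = 0.5 + 3.4·8 = 27.7; e = 28.3 − 27.7 = 0.6
h=9: Ŝ = 0.5 + 3.4·9 = 31.1; e = 33.9 − 31.1 = 2.8
h=10: Ŝ = 0.5 + 3.4·10 = 34.5; e = 32.7 − 34.5 = -1.8
Largest |e| is 3.8 at h = 6, residual -3.8.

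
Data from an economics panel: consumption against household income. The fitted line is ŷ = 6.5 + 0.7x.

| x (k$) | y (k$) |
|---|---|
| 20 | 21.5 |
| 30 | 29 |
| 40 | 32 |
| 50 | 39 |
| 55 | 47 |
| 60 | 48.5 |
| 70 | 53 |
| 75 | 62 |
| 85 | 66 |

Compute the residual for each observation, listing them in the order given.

x=20: ŷ = 6.5 + 0.7·20 = 20.5; r = 21.5 − 20.5 = 1
x=30: ŷ = 6.5 + 0.7·30 = 27.5; r = 29 − 27.5 = 1.5
x=40: ŷ = 6.5 + 0.7·40 = 34.5; r = 32 − 34.5 = -2.5
x=50: ŷ = 6.5 + 0.7·50 = 41.5; r = 39 − 41.5 = -2.5
x=55: ŷ = 6.5 + 0.7·55 = 45; r = 47 − 45 = 2
x=60: ŷ = 6.5 + 0.7·60 = 48.5; r = 48.5 − 48.5 = 0
x=70: ŷ = 6.5 + 0.7·70 = 55.5; r = 53 − 55.5 = -2.5
x=75: ŷ = 6.5 + 0.7·75 = 59; r = 62 − 59 = 3
x=85: ŷ = 6.5 + 0.7·85 = 66; r = 66 − 66 = 0

1, 1.5, -2.5, -2.5, 2, 0, -2.5, 3, 0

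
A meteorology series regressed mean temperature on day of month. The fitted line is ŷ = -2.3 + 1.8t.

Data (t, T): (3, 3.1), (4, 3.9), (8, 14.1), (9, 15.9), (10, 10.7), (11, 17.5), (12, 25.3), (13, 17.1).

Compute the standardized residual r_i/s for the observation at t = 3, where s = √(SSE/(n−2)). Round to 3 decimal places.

t=3: ŷ = -2.3 + 1.8·3 = 3.1; r = 3.1 − 3.1 = 0
t=4: ŷ = -2.3 + 1.8·4 = 4.9; r = 3.9 − 4.9 = -1
t=8: ŷ = -2.3 + 1.8·8 = 12.1; r = 14.1 − 12.1 = 2
t=9: ŷ = -2.3 + 1.8·9 = 13.9; r = 15.9 − 13.9 = 2
t=10: ŷ = -2.3 + 1.8·10 = 15.7; r = 10.7 − 15.7 = -5
t=11: ŷ = -2.3 + 1.8·11 = 17.5; r = 17.5 − 17.5 = 0
t=12: ŷ = -2.3 + 1.8·12 = 19.3; r = 25.3 − 19.3 = 6
t=13: ŷ = -2.3 + 1.8·13 = 21.1; r = 17.1 − 21.1 = -4
SSE = 0 + 1 + 4 + 4 + 25 + 0 + 36 + 16 = 86
s = √(86/6) = 3.78594
r/s = 0 / 3.78594 = 0.000

0.000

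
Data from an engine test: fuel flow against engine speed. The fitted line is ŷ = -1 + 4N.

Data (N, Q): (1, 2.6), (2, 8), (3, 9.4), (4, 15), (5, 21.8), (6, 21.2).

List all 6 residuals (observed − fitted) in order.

N=1: ŷ = -1 + 4·1 = 3; r = 2.6 − 3 = -0.4
N=2: ŷ = -1 + 4·2 = 7; r = 8 − 7 = 1
N=3: ŷ = -1 + 4·3 = 11; r = 9.4 − 11 = -1.6
N=4: ŷ = -1 + 4·4 = 15; r = 15 − 15 = 0
N=5: ŷ = -1 + 4·5 = 19; r = 21.8 − 19 = 2.8
N=6: ŷ = -1 + 4·6 = 23; r = 21.2 − 23 = -1.8

-0.4, 1, -1.6, 0, 2.8, -1.8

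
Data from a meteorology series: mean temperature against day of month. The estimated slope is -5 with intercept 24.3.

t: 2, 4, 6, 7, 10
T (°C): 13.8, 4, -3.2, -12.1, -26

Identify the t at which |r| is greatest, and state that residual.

t = 6, r = 2.5

t=2: T̂ = 24.3 − 5·2 = 14.3; r = 13.8 − 14.3 = -0.5
t=4: T̂ = 24.3 − 5·4 = 4.3; r = 4 − 4.3 = -0.3
t=6: T̂ = 24.3 − 5·6 = -5.7; r = -3.2 − (-5.7) = 2.5
t=7: T̂ = 24.3 − 5·7 = -10.7; r = -12.1 − (-10.7) = -1.4
t=10: T̂ = 24.3 − 5·10 = -25.7; r = -26 − (-25.7) = -0.3
Largest |r| is 2.5 at t = 6, residual 2.5.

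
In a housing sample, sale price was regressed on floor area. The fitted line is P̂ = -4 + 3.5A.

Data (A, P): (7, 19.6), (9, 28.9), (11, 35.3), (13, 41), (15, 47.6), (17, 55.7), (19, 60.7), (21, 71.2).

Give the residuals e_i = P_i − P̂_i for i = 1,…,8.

A=7: P̂ = -4 + 3.5·7 = 20.5; e = 19.6 − 20.5 = -0.9
A=9: P̂ = -4 + 3.5·9 = 27.5; e = 28.9 − 27.5 = 1.4
A=11: P̂ = -4 + 3.5·11 = 34.5; e = 35.3 − 34.5 = 0.8
A=13: P̂ = -4 + 3.5·13 = 41.5; e = 41 − 41.5 = -0.5
A=15: P̂ = -4 + 3.5·15 = 48.5; e = 47.6 − 48.5 = -0.9
A=17: P̂ = -4 + 3.5·17 = 55.5; e = 55.7 − 55.5 = 0.2
A=19: P̂ = -4 + 3.5·19 = 62.5; e = 60.7 − 62.5 = -1.8
A=21: P̂ = -4 + 3.5·21 = 69.5; e = 71.2 − 69.5 = 1.7

-0.9, 1.4, 0.8, -0.5, -0.9, 0.2, -1.8, 1.7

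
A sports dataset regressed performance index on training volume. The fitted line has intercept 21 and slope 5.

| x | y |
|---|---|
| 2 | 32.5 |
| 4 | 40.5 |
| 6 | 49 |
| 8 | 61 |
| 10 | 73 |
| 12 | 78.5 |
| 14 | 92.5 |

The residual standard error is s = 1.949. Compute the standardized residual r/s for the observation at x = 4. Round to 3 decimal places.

-0.257

ŷ = 21 + 5·4 = 41
r = 40.5 − 41 = -0.5
r/s = -0.5 / 1.949 = -0.257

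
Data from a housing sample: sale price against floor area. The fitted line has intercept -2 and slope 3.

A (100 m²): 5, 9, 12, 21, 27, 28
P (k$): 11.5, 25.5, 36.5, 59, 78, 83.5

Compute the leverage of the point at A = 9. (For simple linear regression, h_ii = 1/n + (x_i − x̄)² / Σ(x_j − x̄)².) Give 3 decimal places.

h = 0.303

Ā = (5 + 9 + 12 + 21 + 27 + 28)/6 = 17
Σ(A − Ā)² = 144 + 64 + 25 + 16 + 100 + 121 = 470
h = 1/6 + (-8)²/470 = 0.166667 + 0.13617 = 0.303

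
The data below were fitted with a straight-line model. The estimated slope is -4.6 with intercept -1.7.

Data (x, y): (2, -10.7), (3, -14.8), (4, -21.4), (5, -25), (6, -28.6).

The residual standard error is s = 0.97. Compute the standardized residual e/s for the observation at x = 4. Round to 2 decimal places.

ŷ = -1.7 − 4.6·4 = -20.1
e = -21.4 − (-20.1) = -1.3
e/s = -1.3 / 0.97 = -1.34

-1.34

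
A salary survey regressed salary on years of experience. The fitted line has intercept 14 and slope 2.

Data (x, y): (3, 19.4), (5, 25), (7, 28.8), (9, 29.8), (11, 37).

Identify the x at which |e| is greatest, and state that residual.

x = 9, e = -2.2

x=3: ŷ = 14 + 2·3 = 20; e = 19.4 − 20 = -0.6
x=5: ŷ = 14 + 2·5 = 24; e = 25 − 24 = 1
x=7: ŷ = 14 + 2·7 = 28; e = 28.8 − 28 = 0.8
x=9: ŷ = 14 + 2·9 = 32; e = 29.8 − 32 = -2.2
x=11: ŷ = 14 + 2·11 = 36; e = 37 − 36 = 1
Largest |e| is 2.2 at x = 9, residual -2.2.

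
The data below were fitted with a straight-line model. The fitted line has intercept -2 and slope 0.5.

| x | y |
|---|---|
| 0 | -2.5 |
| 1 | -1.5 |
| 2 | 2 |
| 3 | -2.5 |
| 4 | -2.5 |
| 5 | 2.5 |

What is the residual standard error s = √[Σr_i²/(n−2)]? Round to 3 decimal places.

x=0: ŷ = -2 + 0.5·0 = -2; r = -2.5 − (-2) = -0.5
x=1: ŷ = -2 + 0.5·1 = -1.5; r = -1.5 − (-1.5) = 0
x=2: ŷ = -2 + 0.5·2 = -1; r = 2 − (-1) = 3
x=3: ŷ = -2 + 0.5·3 = -0.5; r = -2.5 − (-0.5) = -2
x=4: ŷ = -2 + 0.5·4 = 0; r = -2.5 − 0 = -2.5
x=5: ŷ = -2 + 0.5·5 = 0.5; r = 2.5 − 0.5 = 2
SSE = 0.25 + 0 + 9 + 4 + 6.25 + 4 = 23.5
s = √(23.5/4) = √5.875 ≈ 2.424

s = 2.424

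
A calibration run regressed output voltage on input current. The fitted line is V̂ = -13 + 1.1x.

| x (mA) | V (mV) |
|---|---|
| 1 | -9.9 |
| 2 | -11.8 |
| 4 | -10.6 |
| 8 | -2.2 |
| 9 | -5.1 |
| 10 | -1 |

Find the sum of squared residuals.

x=1: V̂ = -13 + 1.1·1 = -11.9; e = -9.9 − (-11.9) = 2
x=2: V̂ = -13 + 1.1·2 = -10.8; e = -11.8 − (-10.8) = -1
x=4: V̂ = -13 + 1.1·4 = -8.6; e = -10.6 − (-8.6) = -2
x=8: V̂ = -13 + 1.1·8 = -4.2; e = -2.2 − (-4.2) = 2
x=9: V̂ = -13 + 1.1·9 = -3.1; e = -5.1 − (-3.1) = -2
x=10: V̂ = -13 + 1.1·10 = -2; e = -1 − (-2) = 1
SSE = 4 + 1 + 4 + 4 + 4 + 1 = 18

SSE = 18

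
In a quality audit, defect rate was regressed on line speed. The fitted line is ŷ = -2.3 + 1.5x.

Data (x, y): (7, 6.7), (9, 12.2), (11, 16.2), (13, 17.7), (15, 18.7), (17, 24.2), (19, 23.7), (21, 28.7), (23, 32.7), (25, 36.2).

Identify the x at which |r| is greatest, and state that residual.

x = 19, r = -2.5

x=7: ŷ = -2.3 + 1.5·7 = 8.2; r = 6.7 − 8.2 = -1.5
x=9: ŷ = -2.3 + 1.5·9 = 11.2; r = 12.2 − 11.2 = 1
x=11: ŷ = -2.3 + 1.5·11 = 14.2; r = 16.2 − 14.2 = 2
x=13: ŷ = -2.3 + 1.5·13 = 17.2; r = 17.7 − 17.2 = 0.5
x=15: ŷ = -2.3 + 1.5·15 = 20.2; r = 18.7 − 20.2 = -1.5
x=17: ŷ = -2.3 + 1.5·17 = 23.2; r = 24.2 − 23.2 = 1
x=19: ŷ = -2.3 + 1.5·19 = 26.2; r = 23.7 − 26.2 = -2.5
x=21: ŷ = -2.3 + 1.5·21 = 29.2; r = 28.7 − 29.2 = -0.5
x=23: ŷ = -2.3 + 1.5·23 = 32.2; r = 32.7 − 32.2 = 0.5
x=25: ŷ = -2.3 + 1.5·25 = 35.2; r = 36.2 − 35.2 = 1
Largest |r| is 2.5 at x = 19, residual -2.5.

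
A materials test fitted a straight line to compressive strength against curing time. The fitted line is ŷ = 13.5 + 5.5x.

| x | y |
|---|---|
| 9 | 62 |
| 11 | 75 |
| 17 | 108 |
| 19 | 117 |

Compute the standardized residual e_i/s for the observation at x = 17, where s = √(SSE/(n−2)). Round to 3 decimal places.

x=9: ŷ = 13.5 + 5.5·9 = 63; e = 62 − 63 = -1
x=11: ŷ = 13.5 + 5.5·11 = 74; e = 75 − 74 = 1
x=17: ŷ = 13.5 + 5.5·17 = 107; e = 108 − 107 = 1
x=19: ŷ = 13.5 + 5.5·19 = 118; e = 117 − 118 = -1
SSE = 1 + 1 + 1 + 1 = 4
s = √(4/2) = 1.41421
e/s = 1 / 1.41421 = 0.707

0.707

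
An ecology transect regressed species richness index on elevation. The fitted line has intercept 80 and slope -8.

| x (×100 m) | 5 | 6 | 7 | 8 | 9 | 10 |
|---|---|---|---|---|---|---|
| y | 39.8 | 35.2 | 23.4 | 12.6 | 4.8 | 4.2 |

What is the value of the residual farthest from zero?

x=5: ŷ = 80 − 8·5 = 40; r = 39.8 − 40 = -0.2
x=6: ŷ = 80 − 8·6 = 32; r = 35.2 − 32 = 3.2
x=7: ŷ = 80 − 8·7 = 24; r = 23.4 − 24 = -0.6
x=8: ŷ = 80 − 8·8 = 16; r = 12.6 − 16 = -3.4
x=9: ŷ = 80 − 8·9 = 8; r = 4.8 − 8 = -3.2
x=10: ŷ = 80 − 8·10 = 0; r = 4.2 − 0 = 4.2
Largest |r| is 4.2 at x = 10, residual 4.2.

r = 4.2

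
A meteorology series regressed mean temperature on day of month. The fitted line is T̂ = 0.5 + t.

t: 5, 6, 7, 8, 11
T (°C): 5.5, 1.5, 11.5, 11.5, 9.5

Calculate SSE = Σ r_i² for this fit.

t=5: T̂ = 0.5 + 5 = 5.5; r = 5.5 − 5.5 = 0
t=6: T̂ = 0.5 + 6 = 6.5; r = 1.5 − 6.5 = -5
t=7: T̂ = 0.5 + 7 = 7.5; r = 11.5 − 7.5 = 4
t=8: T̂ = 0.5 + 8 = 8.5; r = 11.5 − 8.5 = 3
t=11: T̂ = 0.5 + 11 = 11.5; r = 9.5 − 11.5 = -2
SSE = 0 + 25 + 16 + 9 + 4 = 54

SSE = 54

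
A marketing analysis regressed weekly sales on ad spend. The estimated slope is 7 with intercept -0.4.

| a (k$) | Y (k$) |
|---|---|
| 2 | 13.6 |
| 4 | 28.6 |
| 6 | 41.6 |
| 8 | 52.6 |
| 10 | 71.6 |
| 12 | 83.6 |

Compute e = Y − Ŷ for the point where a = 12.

e = 0

Ŷ = -0.4 + 7·12 = 83.6
e = 83.6 − 83.6 = 0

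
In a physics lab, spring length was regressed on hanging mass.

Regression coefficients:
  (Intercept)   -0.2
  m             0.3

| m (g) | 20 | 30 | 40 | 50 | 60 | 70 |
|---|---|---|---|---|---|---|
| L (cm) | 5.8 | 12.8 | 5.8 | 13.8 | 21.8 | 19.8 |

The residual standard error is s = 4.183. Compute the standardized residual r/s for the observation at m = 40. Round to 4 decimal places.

-1.4344

ŷ = -0.2 + 0.3·40 = 11.8
r = 5.8 − 11.8 = -6
r/s = -6 / 4.183 = -1.4344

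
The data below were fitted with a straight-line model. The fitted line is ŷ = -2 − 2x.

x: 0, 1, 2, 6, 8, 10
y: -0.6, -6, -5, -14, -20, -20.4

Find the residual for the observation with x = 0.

ŷ = -2 − 2·0 = -2
e = -0.6 − (-2) = 1.4

e = 1.4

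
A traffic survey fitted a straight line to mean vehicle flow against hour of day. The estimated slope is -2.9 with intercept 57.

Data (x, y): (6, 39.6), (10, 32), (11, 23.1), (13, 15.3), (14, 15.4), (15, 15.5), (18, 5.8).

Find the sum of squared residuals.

x=6: ŷ = 57 − 2.9·6 = 39.6; e = 39.6 − 39.6 = 0
x=10: ŷ = 57 − 2.9·10 = 28; e = 32 − 28 = 4
x=11: ŷ = 57 − 2.9·11 = 25.1; e = 23.1 − 25.1 = -2
x=13: ŷ = 57 − 2.9·13 = 19.3; e = 15.3 − 19.3 = -4
x=14: ŷ = 57 − 2.9·14 = 16.4; e = 15.4 − 16.4 = -1
x=15: ŷ = 57 − 2.9·15 = 13.5; e = 15.5 − 13.5 = 2
x=18: ŷ = 57 − 2.9·18 = 4.8; e = 5.8 − 4.8 = 1
SSE = 0 + 16 + 4 + 16 + 1 + 4 + 1 = 42

SSE = 42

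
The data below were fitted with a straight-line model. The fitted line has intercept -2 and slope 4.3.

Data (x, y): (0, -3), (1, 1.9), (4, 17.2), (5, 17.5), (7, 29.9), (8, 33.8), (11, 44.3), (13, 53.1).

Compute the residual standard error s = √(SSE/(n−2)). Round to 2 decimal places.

s = 1.63

x=0: ŷ = -2 + 4.3·0 = -2; r = -3 − (-2) = -1
x=1: ŷ = -2 + 4.3·1 = 2.3; r = 1.9 − 2.3 = -0.4
x=4: ŷ = -2 + 4.3·4 = 15.2; r = 17.2 − 15.2 = 2
x=5: ŷ = -2 + 4.3·5 = 19.5; r = 17.5 − 19.5 = -2
x=7: ŷ = -2 + 4.3·7 = 28.1; r = 29.9 − 28.1 = 1.8
x=8: ŷ = -2 + 4.3·8 = 32.4; r = 33.8 − 32.4 = 1.4
x=11: ŷ = -2 + 4.3·11 = 45.3; r = 44.3 − 45.3 = -1
x=13: ŷ = -2 + 4.3·13 = 53.9; r = 53.1 − 53.9 = -0.8
SSE = 1 + 0.16 + 4 + 4 + 3.24 + 1.96 + 1 + 0.64 = 16
s = √(16/6) = √2.66667 ≈ 1.63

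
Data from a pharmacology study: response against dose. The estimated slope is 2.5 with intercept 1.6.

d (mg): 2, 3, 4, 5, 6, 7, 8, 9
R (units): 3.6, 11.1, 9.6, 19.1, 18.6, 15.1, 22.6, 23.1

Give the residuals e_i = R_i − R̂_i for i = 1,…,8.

-3, 2, -2, 5, 2, -4, 1, -1

d=2: R̂ = 1.6 + 2.5·2 = 6.6; e = 3.6 − 6.6 = -3
d=3: R̂ = 1.6 + 2.5·3 = 9.1; e = 11.1 − 9.1 = 2
d=4: R̂ = 1.6 + 2.5·4 = 11.6; e = 9.6 − 11.6 = -2
d=5: R̂ = 1.6 + 2.5·5 = 14.1; e = 19.1 − 14.1 = 5
d=6: R̂ = 1.6 + 2.5·6 = 16.6; e = 18.6 − 16.6 = 2
d=7: R̂ = 1.6 + 2.5·7 = 19.1; e = 15.1 − 19.1 = -4
d=8: R̂ = 1.6 + 2.5·8 = 21.6; e = 22.6 − 21.6 = 1
d=9: R̂ = 1.6 + 2.5·9 = 24.1; e = 23.1 − 24.1 = -1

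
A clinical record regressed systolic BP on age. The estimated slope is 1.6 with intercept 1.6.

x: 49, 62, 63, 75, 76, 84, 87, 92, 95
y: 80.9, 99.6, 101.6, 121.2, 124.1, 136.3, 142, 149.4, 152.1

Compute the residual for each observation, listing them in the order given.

x=49: ŷ = 1.6 + 1.6·49 = 80; e = 80.9 − 80 = 0.9
x=62: ŷ = 1.6 + 1.6·62 = 100.8; e = 99.6 − 100.8 = -1.2
x=63: ŷ = 1.6 + 1.6·63 = 102.4; e = 101.6 − 102.4 = -0.8
x=75: ŷ = 1.6 + 1.6·75 = 121.6; e = 121.2 − 121.6 = -0.4
x=76: ŷ = 1.6 + 1.6·76 = 123.2; e = 124.1 − 123.2 = 0.9
x=84: ŷ = 1.6 + 1.6·84 = 136; e = 136.3 − 136 = 0.3
x=87: ŷ = 1.6 + 1.6·87 = 140.8; e = 142 − 140.8 = 1.2
x=92: ŷ = 1.6 + 1.6·92 = 148.8; e = 149.4 − 148.8 = 0.6
x=95: ŷ = 1.6 + 1.6·95 = 153.6; e = 152.1 − 153.6 = -1.5

0.9, -1.2, -0.8, -0.4, 0.9, 0.3, 1.2, 0.6, -1.5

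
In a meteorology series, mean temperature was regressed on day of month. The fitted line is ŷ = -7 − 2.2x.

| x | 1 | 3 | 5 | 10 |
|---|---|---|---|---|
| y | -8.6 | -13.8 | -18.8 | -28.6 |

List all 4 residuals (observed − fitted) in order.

0.6, -0.2, -0.8, 0.4

x=1: ŷ = -7 − 2.2·1 = -9.2; e = -8.6 − (-9.2) = 0.6
x=3: ŷ = -7 − 2.2·3 = -13.6; e = -13.8 − (-13.6) = -0.2
x=5: ŷ = -7 − 2.2·5 = -18; e = -18.8 − (-18) = -0.8
x=10: ŷ = -7 − 2.2·10 = -29; e = -28.6 − (-29) = 0.4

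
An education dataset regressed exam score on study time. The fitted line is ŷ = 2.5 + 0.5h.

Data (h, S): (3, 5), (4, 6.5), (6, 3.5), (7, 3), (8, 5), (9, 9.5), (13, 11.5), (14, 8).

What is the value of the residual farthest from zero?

e = -3

h=3: ŷ = 2.5 + 0.5·3 = 4; e = 5 − 4 = 1
h=4: ŷ = 2.5 + 0.5·4 = 4.5; e = 6.5 − 4.5 = 2
h=6: ŷ = 2.5 + 0.5·6 = 5.5; e = 3.5 − 5.5 = -2
h=7: ŷ = 2.5 + 0.5·7 = 6; e = 3 − 6 = -3
h=8: ŷ = 2.5 + 0.5·8 = 6.5; e = 5 − 6.5 = -1.5
h=9: ŷ = 2.5 + 0.5·9 = 7; e = 9.5 − 7 = 2.5
h=13: ŷ = 2.5 + 0.5·13 = 9; e = 11.5 − 9 = 2.5
h=14: ŷ = 2.5 + 0.5·14 = 9.5; e = 8 − 9.5 = -1.5
Largest |e| is 3 at h = 7, residual -3.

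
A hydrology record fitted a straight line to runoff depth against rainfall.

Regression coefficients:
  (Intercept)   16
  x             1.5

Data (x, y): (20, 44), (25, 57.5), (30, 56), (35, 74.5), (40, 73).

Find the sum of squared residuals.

x=20: ŷ = 16 + 1.5·20 = 46; r = 44 − 46 = -2
x=25: ŷ = 16 + 1.5·25 = 53.5; r = 57.5 − 53.5 = 4
x=30: ŷ = 16 + 1.5·30 = 61; r = 56 − 61 = -5
x=35: ŷ = 16 + 1.5·35 = 68.5; r = 74.5 − 68.5 = 6
x=40: ŷ = 16 + 1.5·40 = 76; r = 73 − 76 = -3
SSE = 4 + 16 + 25 + 36 + 9 = 90

SSE = 90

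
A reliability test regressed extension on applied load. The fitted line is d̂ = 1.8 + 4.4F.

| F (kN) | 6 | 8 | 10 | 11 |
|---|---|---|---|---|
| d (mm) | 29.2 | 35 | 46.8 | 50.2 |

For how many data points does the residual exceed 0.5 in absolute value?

3

F=6: d̂ = 1.8 + 4.4·6 = 28.2; r = 29.2 − 28.2 = 1
F=8: d̂ = 1.8 + 4.4·8 = 37; r = 35 − 37 = -2
F=10: d̂ = 1.8 + 4.4·10 = 45.8; r = 46.8 − 45.8 = 1
F=11: d̂ = 1.8 + 4.4·11 = 50.2; r = 50.2 − 50.2 = 0
|r| > 0.5: F=6 (|r|=1), F=8 (|r|=2), F=10 (|r|=1) → 3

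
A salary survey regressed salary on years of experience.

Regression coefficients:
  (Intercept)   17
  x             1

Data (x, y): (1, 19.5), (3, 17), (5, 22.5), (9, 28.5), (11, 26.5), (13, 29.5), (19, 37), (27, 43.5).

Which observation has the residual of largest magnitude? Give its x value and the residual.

x = 3, r = -3

x=1: ŷ = 17 + 1 = 18; r = 19.5 − 18 = 1.5
x=3: ŷ = 17 + 3 = 20; r = 17 − 20 = -3
x=5: ŷ = 17 + 5 = 22; r = 22.5 − 22 = 0.5
x=9: ŷ = 17 + 9 = 26; r = 28.5 − 26 = 2.5
x=11: ŷ = 17 + 11 = 28; r = 26.5 − 28 = -1.5
x=13: ŷ = 17 + 13 = 30; r = 29.5 − 30 = -0.5
x=19: ŷ = 17 + 19 = 36; r = 37 − 36 = 1
x=27: ŷ = 17 + 27 = 44; r = 43.5 − 44 = -0.5
Largest |r| is 3 at x = 3, residual -3.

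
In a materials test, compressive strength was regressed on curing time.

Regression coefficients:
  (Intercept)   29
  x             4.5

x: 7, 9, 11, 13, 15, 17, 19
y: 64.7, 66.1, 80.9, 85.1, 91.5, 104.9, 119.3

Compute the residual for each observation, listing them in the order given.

4.2, -3.4, 2.4, -2.4, -5, -0.6, 4.8

x=7: ŷ = 29 + 4.5·7 = 60.5; e = 64.7 − 60.5 = 4.2
x=9: ŷ = 29 + 4.5·9 = 69.5; e = 66.1 − 69.5 = -3.4
x=11: ŷ = 29 + 4.5·11 = 78.5; e = 80.9 − 78.5 = 2.4
x=13: ŷ = 29 + 4.5·13 = 87.5; e = 85.1 − 87.5 = -2.4
x=15: ŷ = 29 + 4.5·15 = 96.5; e = 91.5 − 96.5 = -5
x=17: ŷ = 29 + 4.5·17 = 105.5; e = 104.9 − 105.5 = -0.6
x=19: ŷ = 29 + 4.5·19 = 114.5; e = 119.3 − 114.5 = 4.8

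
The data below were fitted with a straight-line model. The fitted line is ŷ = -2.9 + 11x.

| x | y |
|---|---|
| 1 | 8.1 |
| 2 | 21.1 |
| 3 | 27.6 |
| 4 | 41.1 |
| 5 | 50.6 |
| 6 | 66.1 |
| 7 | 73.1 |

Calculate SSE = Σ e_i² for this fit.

x=1: ŷ = -2.9 + 11·1 = 8.1; e = 8.1 − 8.1 = 0
x=2: ŷ = -2.9 + 11·2 = 19.1; e = 21.1 − 19.1 = 2
x=3: ŷ = -2.9 + 11·3 = 30.1; e = 27.6 − 30.1 = -2.5
x=4: ŷ = -2.9 + 11·4 = 41.1; e = 41.1 − 41.1 = 0
x=5: ŷ = -2.9 + 11·5 = 52.1; e = 50.6 − 52.1 = -1.5
x=6: ŷ = -2.9 + 11·6 = 63.1; e = 66.1 − 63.1 = 3
x=7: ŷ = -2.9 + 11·7 = 74.1; e = 73.1 − 74.1 = -1
SSE = 0 + 4 + 6.25 + 0 + 2.25 + 9 + 1 = 22.5

SSE = 22.5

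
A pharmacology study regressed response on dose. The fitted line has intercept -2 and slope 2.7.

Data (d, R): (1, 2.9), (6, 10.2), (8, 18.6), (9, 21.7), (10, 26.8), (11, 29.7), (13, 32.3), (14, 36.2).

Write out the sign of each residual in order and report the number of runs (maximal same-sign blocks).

d=1: R̂ = -2 + 2.7·1 = 0.7; e = 2.9 − 0.7 = 2.2
d=6: R̂ = -2 + 2.7·6 = 14.2; e = 10.2 − 14.2 = -4
d=8: R̂ = -2 + 2.7·8 = 19.6; e = 18.6 − 19.6 = -1
d=9: R̂ = -2 + 2.7·9 = 22.3; e = 21.7 − 22.3 = -0.6
d=10: R̂ = -2 + 2.7·10 = 25; e = 26.8 − 25 = 1.8
d=11: R̂ = -2 + 2.7·11 = 27.7; e = 29.7 − 27.7 = 2
d=13: R̂ = -2 + 2.7·13 = 33.1; e = 32.3 − 33.1 = -0.8
d=14: R̂ = -2 + 2.7·14 = 35.8; e = 36.2 − 35.8 = 0.4
Signs: + − − − + + − +
Runs: +×1, −×3, +×2, −×1, +×1 → 5

5 runs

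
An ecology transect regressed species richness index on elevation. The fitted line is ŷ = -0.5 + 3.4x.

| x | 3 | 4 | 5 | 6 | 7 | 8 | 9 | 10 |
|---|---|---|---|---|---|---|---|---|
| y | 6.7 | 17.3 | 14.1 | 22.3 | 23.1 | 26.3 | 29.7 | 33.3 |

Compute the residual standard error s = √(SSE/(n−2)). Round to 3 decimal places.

s = 2.535

x=3: ŷ = -0.5 + 3.4·3 = 9.7; r = 6.7 − 9.7 = -3
x=4: ŷ = -0.5 + 3.4·4 = 13.1; r = 17.3 − 13.1 = 4.2
x=5: ŷ = -0.5 + 3.4·5 = 16.5; r = 14.1 − 16.5 = -2.4
x=6: ŷ = -0.5 + 3.4·6 = 19.9; r = 22.3 − 19.9 = 2.4
x=7: ŷ = -0.5 + 3.4·7 = 23.3; r = 23.1 − 23.3 = -0.2
x=8: ŷ = -0.5 + 3.4·8 = 26.7; r = 26.3 − 26.7 = -0.4
x=9: ŷ = -0.5 + 3.4·9 = 30.1; r = 29.7 − 30.1 = -0.4
x=10: ŷ = -0.5 + 3.4·10 = 33.5; r = 33.3 − 33.5 = -0.2
SSE = 9 + 17.64 + 5.76 + 5.76 + 0.04 + 0.16 + 0.16 + 0.04 = 38.56
s = √(38.56/6) = √6.42667 ≈ 2.535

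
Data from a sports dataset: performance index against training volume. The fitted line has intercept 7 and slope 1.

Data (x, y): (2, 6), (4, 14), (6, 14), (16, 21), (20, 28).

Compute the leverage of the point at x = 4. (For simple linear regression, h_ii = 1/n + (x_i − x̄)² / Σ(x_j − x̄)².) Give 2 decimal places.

x̄ = (2 + 4 + 6 + 16 + 20)/5 = 9.6
Σ(x − x̄)² = 57.76 + 31.36 + 12.96 + 40.96 + 108.16 = 251.2
h = 1/5 + (-5.6)²/251.2 = 0.2 + 0.124841 = 0.32

h = 0.32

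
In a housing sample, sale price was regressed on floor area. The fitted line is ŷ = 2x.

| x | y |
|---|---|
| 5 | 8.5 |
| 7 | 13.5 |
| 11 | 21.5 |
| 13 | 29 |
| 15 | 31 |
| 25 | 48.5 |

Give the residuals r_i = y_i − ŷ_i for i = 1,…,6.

-1.5, -0.5, -0.5, 3, 1, -1.5

x=5: ŷ = 2·5 = 10; r = 8.5 − 10 = -1.5
x=7: ŷ = 2·7 = 14; r = 13.5 − 14 = -0.5
x=11: ŷ = 2·11 = 22; r = 21.5 − 22 = -0.5
x=13: ŷ = 2·13 = 26; r = 29 − 26 = 3
x=15: ŷ = 2·15 = 30; r = 31 − 30 = 1
x=25: ŷ = 2·25 = 50; r = 48.5 − 50 = -1.5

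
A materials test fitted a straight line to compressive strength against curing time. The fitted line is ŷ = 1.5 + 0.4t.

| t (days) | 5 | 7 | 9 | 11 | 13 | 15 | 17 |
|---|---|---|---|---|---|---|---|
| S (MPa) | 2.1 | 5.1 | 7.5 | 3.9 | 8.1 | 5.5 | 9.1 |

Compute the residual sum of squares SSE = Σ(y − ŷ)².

t=5: ŷ = 1.5 + 0.4·5 = 3.5; e = 2.1 − 3.5 = -1.4
t=7: ŷ = 1.5 + 0.4·7 = 4.3; e = 5.1 − 4.3 = 0.8
t=9: ŷ = 1.5 + 0.4·9 = 5.1; e = 7.5 − 5.1 = 2.4
t=11: ŷ = 1.5 + 0.4·11 = 5.9; e = 3.9 − 5.9 = -2
t=13: ŷ = 1.5 + 0.4·13 = 6.7; e = 8.1 − 6.7 = 1.4
t=15: ŷ = 1.5 + 0.4·15 = 7.5; e = 5.5 − 7.5 = -2
t=17: ŷ = 1.5 + 0.4·17 = 8.3; e = 9.1 − 8.3 = 0.8
SSE = 1.96 + 0.64 + 5.76 + 4 + 1.96 + 4 + 0.64 = 18.96

SSE = 18.96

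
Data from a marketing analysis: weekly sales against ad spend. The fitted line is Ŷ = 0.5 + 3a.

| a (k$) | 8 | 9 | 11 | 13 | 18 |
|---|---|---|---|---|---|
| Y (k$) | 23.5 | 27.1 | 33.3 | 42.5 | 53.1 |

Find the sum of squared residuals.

SSE = 12.16

a=8: Ŷ = 0.5 + 3·8 = 24.5; e = 23.5 − 24.5 = -1
a=9: Ŷ = 0.5 + 3·9 = 27.5; e = 27.1 − 27.5 = -0.4
a=11: Ŷ = 0.5 + 3·11 = 33.5; e = 33.3 − 33.5 = -0.2
a=13: Ŷ = 0.5 + 3·13 = 39.5; e = 42.5 − 39.5 = 3
a=18: Ŷ = 0.5 + 3·18 = 54.5; e = 53.1 − 54.5 = -1.4
SSE = 1 + 0.16 + 0.04 + 9 + 1.96 = 12.16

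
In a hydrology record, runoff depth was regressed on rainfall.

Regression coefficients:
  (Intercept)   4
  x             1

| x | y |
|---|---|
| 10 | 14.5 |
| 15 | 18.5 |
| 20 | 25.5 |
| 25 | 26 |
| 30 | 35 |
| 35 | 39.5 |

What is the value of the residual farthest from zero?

e = -3

x=10: ŷ = 4 + 10 = 14; e = 14.5 − 14 = 0.5
x=15: ŷ = 4 + 15 = 19; e = 18.5 − 19 = -0.5
x=20: ŷ = 4 + 20 = 24; e = 25.5 − 24 = 1.5
x=25: ŷ = 4 + 25 = 29; e = 26 − 29 = -3
x=30: ŷ = 4 + 30 = 34; e = 35 − 34 = 1
x=35: ŷ = 4 + 35 = 39; e = 39.5 − 39 = 0.5
Largest |e| is 3 at x = 25, residual -3.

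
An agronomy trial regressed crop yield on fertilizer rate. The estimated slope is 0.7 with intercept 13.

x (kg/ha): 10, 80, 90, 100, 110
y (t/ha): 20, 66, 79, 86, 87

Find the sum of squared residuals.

SSE = 36

x=10: ŷ = 13 + 0.7·10 = 20; e = 20 − 20 = 0
x=80: ŷ = 13 + 0.7·80 = 69; e = 66 − 69 = -3
x=90: ŷ = 13 + 0.7·90 = 76; e = 79 − 76 = 3
x=100: ŷ = 13 + 0.7·100 = 83; e = 86 − 83 = 3
x=110: ŷ = 13 + 0.7·110 = 90; e = 87 − 90 = -3
SSE = 0 + 9 + 9 + 9 + 9 = 36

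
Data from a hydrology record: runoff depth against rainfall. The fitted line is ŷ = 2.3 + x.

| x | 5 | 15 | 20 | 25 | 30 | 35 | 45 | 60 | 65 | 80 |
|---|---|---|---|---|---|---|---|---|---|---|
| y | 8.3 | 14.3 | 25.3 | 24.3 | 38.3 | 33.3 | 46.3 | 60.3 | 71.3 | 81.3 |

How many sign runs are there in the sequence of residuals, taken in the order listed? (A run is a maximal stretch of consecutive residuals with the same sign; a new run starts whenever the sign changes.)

8 runs

x=5: ŷ = 2.3 + 5 = 7.3; r = 8.3 − 7.3 = 1
x=15: ŷ = 2.3 + 15 = 17.3; r = 14.3 − 17.3 = -3
x=20: ŷ = 2.3 + 20 = 22.3; r = 25.3 − 22.3 = 3
x=25: ŷ = 2.3 + 25 = 27.3; r = 24.3 − 27.3 = -3
x=30: ŷ = 2.3 + 30 = 32.3; r = 38.3 − 32.3 = 6
x=35: ŷ = 2.3 + 35 = 37.3; r = 33.3 − 37.3 = -4
x=45: ŷ = 2.3 + 45 = 47.3; r = 46.3 − 47.3 = -1
x=60: ŷ = 2.3 + 60 = 62.3; r = 60.3 − 62.3 = -2
x=65: ŷ = 2.3 + 65 = 67.3; r = 71.3 − 67.3 = 4
x=80: ŷ = 2.3 + 80 = 82.3; r = 81.3 − 82.3 = -1
Signs: + − + − + − − − + −
Runs: +×1, −×1, +×1, −×1, +×1, −×3, +×1, −×1 → 8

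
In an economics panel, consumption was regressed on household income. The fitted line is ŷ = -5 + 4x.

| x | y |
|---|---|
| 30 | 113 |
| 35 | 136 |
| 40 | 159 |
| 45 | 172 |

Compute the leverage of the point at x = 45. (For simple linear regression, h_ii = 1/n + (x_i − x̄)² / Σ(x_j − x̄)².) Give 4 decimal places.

x̄ = (30 + 35 + 40 + 45)/4 = 37.5
Σ(x − x̄)² = 56.25 + 6.25 + 6.25 + 56.25 = 125
h = 1/4 + (7.5)²/125 = 0.25 + 0.45 = 0.7000

h = 0.7000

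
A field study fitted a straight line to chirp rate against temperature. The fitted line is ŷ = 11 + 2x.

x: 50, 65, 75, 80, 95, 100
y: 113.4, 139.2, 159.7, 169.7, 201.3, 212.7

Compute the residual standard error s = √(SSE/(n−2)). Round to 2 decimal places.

x=50: ŷ = 11 + 2·50 = 111; r = 113.4 − 111 = 2.4
x=65: ŷ = 11 + 2·65 = 141; r = 139.2 − 141 = -1.8
x=75: ŷ = 11 + 2·75 = 161; r = 159.7 − 161 = -1.3
x=80: ŷ = 11 + 2·80 = 171; r = 169.7 − 171 = -1.3
x=95: ŷ = 11 + 2·95 = 201; r = 201.3 − 201 = 0.3
x=100: ŷ = 11 + 2·100 = 211; r = 212.7 − 211 = 1.7
SSE = 5.76 + 3.24 + 1.69 + 1.69 + 0.09 + 2.89 = 15.36
s = √(15.36/4) = √3.84 ≈ 1.96

s = 1.96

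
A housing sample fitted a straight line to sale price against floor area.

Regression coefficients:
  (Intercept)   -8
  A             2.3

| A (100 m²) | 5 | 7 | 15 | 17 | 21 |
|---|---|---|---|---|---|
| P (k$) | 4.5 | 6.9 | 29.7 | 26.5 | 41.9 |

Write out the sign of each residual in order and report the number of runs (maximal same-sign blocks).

A=5: ŷ = -8 + 2.3·5 = 3.5; r = 4.5 − 3.5 = 1
A=7: ŷ = -8 + 2.3·7 = 8.1; r = 6.9 − 8.1 = -1.2
A=15: ŷ = -8 + 2.3·15 = 26.5; r = 29.7 − 26.5 = 3.2
A=17: ŷ = -8 + 2.3·17 = 31.1; r = 26.5 − 31.1 = -4.6
A=21: ŷ = -8 + 2.3·21 = 40.3; r = 41.9 − 40.3 = 1.6
Signs: + − + − +
Runs: +×1, −×1, +×1, −×1, +×1 → 5

5 runs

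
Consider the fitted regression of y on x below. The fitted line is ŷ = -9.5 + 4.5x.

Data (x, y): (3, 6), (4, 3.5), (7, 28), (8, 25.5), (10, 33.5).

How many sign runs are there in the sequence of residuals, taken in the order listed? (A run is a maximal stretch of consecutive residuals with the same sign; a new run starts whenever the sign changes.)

4 runs

x=3: ŷ = -9.5 + 4.5·3 = 4; r = 6 − 4 = 2
x=4: ŷ = -9.5 + 4.5·4 = 8.5; r = 3.5 − 8.5 = -5
x=7: ŷ = -9.5 + 4.5·7 = 22; r = 28 − 22 = 6
x=8: ŷ = -9.5 + 4.5·8 = 26.5; r = 25.5 − 26.5 = -1
x=10: ŷ = -9.5 + 4.5·10 = 35.5; r = 33.5 − 35.5 = -2
Signs: + − + − −
Runs: +×1, −×1, +×1, −×2 → 4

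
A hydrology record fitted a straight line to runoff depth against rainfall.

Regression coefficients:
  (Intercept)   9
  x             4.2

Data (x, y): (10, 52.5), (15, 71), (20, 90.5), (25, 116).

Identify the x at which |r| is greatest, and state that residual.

x = 20, r = -2.5

x=10: ŷ = 9 + 4.2·10 = 51; r = 52.5 − 51 = 1.5
x=15: ŷ = 9 + 4.2·15 = 72; r = 71 − 72 = -1
x=20: ŷ = 9 + 4.2·20 = 93; r = 90.5 − 93 = -2.5
x=25: ŷ = 9 + 4.2·25 = 114; r = 116 − 114 = 2
Largest |r| is 2.5 at x = 20, residual -2.5.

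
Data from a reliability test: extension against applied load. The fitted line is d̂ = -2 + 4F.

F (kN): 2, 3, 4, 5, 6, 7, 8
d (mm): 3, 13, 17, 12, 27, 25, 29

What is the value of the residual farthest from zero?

F=2: d̂ = -2 + 4·2 = 6; r = 3 − 6 = -3
F=3: d̂ = -2 + 4·3 = 10; r = 13 − 10 = 3
F=4: d̂ = -2 + 4·4 = 14; r = 17 − 14 = 3
F=5: d̂ = -2 + 4·5 = 18; r = 12 − 18 = -6
F=6: d̂ = -2 + 4·6 = 22; r = 27 − 22 = 5
F=7: d̂ = -2 + 4·7 = 26; r = 25 − 26 = -1
F=8: d̂ = -2 + 4·8 = 30; r = 29 − 30 = -1
Largest |r| is 6 at F = 5, residual -6.

r = -6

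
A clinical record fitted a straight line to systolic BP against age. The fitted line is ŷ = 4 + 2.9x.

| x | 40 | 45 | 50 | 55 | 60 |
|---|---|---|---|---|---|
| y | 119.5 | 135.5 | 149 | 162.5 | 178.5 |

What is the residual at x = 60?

ŷ = 4 + 2.9·60 = 178
e = 178.5 − 178 = 0.5

e = 0.5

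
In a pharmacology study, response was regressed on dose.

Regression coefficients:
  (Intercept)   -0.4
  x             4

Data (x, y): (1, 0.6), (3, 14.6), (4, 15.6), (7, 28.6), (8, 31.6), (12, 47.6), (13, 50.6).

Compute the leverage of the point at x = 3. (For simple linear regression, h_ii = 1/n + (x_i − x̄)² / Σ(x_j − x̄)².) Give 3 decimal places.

h = 0.264

x̄ = (1 + 3 + 4 + 7 + 8 + 12 + 13)/7 = 6.85714
Σ(x − x̄)² = 34.3061 + 14.8776 + 8.16327 + 0.0204082 + 1.30612 + 26.449 + 37.7347 = 122.857
h = 1/7 + (-3.85714)²/122.857 = 0.142857 + 0.121096 = 0.264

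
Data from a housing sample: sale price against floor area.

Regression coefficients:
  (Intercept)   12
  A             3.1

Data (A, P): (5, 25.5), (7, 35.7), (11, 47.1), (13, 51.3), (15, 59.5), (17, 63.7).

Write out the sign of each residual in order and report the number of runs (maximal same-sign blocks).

A=5: ŷ = 12 + 3.1·5 = 27.5; e = 25.5 − 27.5 = -2
A=7: ŷ = 12 + 3.1·7 = 33.7; e = 35.7 − 33.7 = 2
A=11: ŷ = 12 + 3.1·11 = 46.1; e = 47.1 − 46.1 = 1
A=13: ŷ = 12 + 3.1·13 = 52.3; e = 51.3 − 52.3 = -1
A=15: ŷ = 12 + 3.1·15 = 58.5; e = 59.5 − 58.5 = 1
A=17: ŷ = 12 + 3.1·17 = 64.7; e = 63.7 − 64.7 = -1
Signs: − + + − + −
Runs: −×1, +×2, −×1, +×1, −×1 → 5

5 runs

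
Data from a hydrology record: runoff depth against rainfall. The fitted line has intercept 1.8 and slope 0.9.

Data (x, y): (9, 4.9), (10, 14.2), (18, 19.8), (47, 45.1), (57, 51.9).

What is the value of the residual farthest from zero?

e = -5

x=9: ŷ = 1.8 + 0.9·9 = 9.9; e = 4.9 − 9.9 = -5
x=10: ŷ = 1.8 + 0.9·10 = 10.8; e = 14.2 − 10.8 = 3.4
x=18: ŷ = 1.8 + 0.9·18 = 18; e = 19.8 − 18 = 1.8
x=47: ŷ = 1.8 + 0.9·47 = 44.1; e = 45.1 − 44.1 = 1
x=57: ŷ = 1.8 + 0.9·57 = 53.1; e = 51.9 − 53.1 = -1.2
Largest |e| is 5 at x = 9, residual -5.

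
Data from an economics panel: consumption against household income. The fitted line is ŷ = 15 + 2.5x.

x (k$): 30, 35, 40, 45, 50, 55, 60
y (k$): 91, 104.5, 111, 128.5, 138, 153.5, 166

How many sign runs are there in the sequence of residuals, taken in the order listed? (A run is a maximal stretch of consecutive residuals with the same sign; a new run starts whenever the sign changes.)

5 runs

x=30: ŷ = 15 + 2.5·30 = 90; e = 91 − 90 = 1
x=35: ŷ = 15 + 2.5·35 = 102.5; e = 104.5 − 102.5 = 2
x=40: ŷ = 15 + 2.5·40 = 115; e = 111 − 115 = -4
x=45: ŷ = 15 + 2.5·45 = 127.5; e = 128.5 − 127.5 = 1
x=50: ŷ = 15 + 2.5·50 = 140; e = 138 − 140 = -2
x=55: ŷ = 15 + 2.5·55 = 152.5; e = 153.5 − 152.5 = 1
x=60: ŷ = 15 + 2.5·60 = 165; e = 166 − 165 = 1
Signs: + + − + − + +
Runs: +×2, −×1, +×1, −×1, +×2 → 5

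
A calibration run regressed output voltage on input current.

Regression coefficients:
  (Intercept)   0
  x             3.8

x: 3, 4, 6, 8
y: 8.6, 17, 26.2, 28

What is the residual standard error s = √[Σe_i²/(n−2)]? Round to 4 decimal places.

x=3: ŷ = 3.8·3 = 11.4; e = 8.6 − 11.4 = -2.8
x=4: ŷ = 3.8·4 = 15.2; e = 17 − 15.2 = 1.8
x=6: ŷ = 3.8·6 = 22.8; e = 26.2 − 22.8 = 3.4
x=8: ŷ = 3.8·8 = 30.4; e = 28 − 30.4 = -2.4
SSE = 7.84 + 3.24 + 11.56 + 5.76 = 28.4
s = √(28.4/2) = √14.2 ≈ 3.7683

s = 3.7683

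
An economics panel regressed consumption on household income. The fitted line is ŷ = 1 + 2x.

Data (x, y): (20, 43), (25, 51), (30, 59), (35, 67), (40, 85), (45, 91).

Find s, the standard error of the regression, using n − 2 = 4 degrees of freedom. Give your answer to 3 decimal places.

x=20: ŷ = 1 + 2·20 = 41; r = 43 − 41 = 2
x=25: ŷ = 1 + 2·25 = 51; r = 51 − 51 = 0
x=30: ŷ = 1 + 2·30 = 61; r = 59 − 61 = -2
x=35: ŷ = 1 + 2·35 = 71; r = 67 − 71 = -4
x=40: ŷ = 1 + 2·40 = 81; r = 85 − 81 = 4
x=45: ŷ = 1 + 2·45 = 91; r = 91 − 91 = 0
SSE = 4 + 0 + 4 + 16 + 16 + 0 = 40
s = √(40/4) = √10 ≈ 3.162

s = 3.162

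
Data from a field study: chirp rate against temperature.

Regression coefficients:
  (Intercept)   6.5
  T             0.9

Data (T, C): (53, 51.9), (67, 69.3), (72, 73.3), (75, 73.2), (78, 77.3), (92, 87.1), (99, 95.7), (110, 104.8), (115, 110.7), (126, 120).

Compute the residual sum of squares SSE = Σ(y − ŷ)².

T=53: ŷ = 6.5 + 0.9·53 = 54.2; r = 51.9 − 54.2 = -2.3
T=67: ŷ = 6.5 + 0.9·67 = 66.8; r = 69.3 − 66.8 = 2.5
T=72: ŷ = 6.5 + 0.9·72 = 71.3; r = 73.3 − 71.3 = 2
T=75: ŷ = 6.5 + 0.9·75 = 74; r = 73.2 − 74 = -0.8
T=78: ŷ = 6.5 + 0.9·78 = 76.7; r = 77.3 − 76.7 = 0.6
T=92: ŷ = 6.5 + 0.9·92 = 89.3; r = 87.1 − 89.3 = -2.2
T=99: ŷ = 6.5 + 0.9·99 = 95.6; r = 95.7 − 95.6 = 0.1
T=110: ŷ = 6.5 + 0.9·110 = 105.5; r = 104.8 − 105.5 = -0.7
T=115: ŷ = 6.5 + 0.9·115 = 110; r = 110.7 − 110 = 0.7
T=126: ŷ = 6.5 + 0.9·126 = 119.9; r = 120 − 119.9 = 0.1
SSE = 5.29 + 6.25 + 4 + 0.64 + 0.36 + 4.84 + 0.01 + 0.49 + 0.49 + 0.01 = 22.38

SSE = 22.38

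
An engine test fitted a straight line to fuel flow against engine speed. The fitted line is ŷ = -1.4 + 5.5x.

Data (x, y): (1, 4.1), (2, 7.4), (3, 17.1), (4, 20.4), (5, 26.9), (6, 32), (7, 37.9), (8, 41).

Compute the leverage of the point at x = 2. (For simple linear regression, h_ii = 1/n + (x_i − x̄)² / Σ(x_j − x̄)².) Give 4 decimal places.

x̄ = (1 + 2 + 3 + 4 + 5 + 6 + 7 + 8)/8 = 4.5
Σ(x − x̄)² = 12.25 + 6.25 + 2.25 + 0.25 + 0.25 + 2.25 + 6.25 + 12.25 = 42
h = 1/8 + (-2.5)²/42 = 0.125 + 0.14881 = 0.2738

h = 0.2738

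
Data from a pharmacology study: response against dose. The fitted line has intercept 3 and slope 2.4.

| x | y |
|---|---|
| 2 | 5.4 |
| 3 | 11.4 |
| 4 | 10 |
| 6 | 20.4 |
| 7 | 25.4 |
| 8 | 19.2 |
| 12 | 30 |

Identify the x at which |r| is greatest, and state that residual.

x=2: ŷ = 3 + 2.4·2 = 7.8; r = 5.4 − 7.8 = -2.4
x=3: ŷ = 3 + 2.4·3 = 10.2; r = 11.4 − 10.2 = 1.2
x=4: ŷ = 3 + 2.4·4 = 12.6; r = 10 − 12.6 = -2.6
x=6: ŷ = 3 + 2.4·6 = 17.4; r = 20.4 − 17.4 = 3
x=7: ŷ = 3 + 2.4·7 = 19.8; r = 25.4 − 19.8 = 5.6
x=8: ŷ = 3 + 2.4·8 = 22.2; r = 19.2 − 22.2 = -3
x=12: ŷ = 3 + 2.4·12 = 31.8; r = 30 − 31.8 = -1.8
Largest |r| is 5.6 at x = 7, residual 5.6.

x = 7, r = 5.6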